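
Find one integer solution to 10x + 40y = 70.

Step 1: Check solvability.
gcd(10, 40) = 10
Since 10 divides 70, solutions exist.

Step 2: Apply extended Euclidean algorithm to find gcd.
We find integers such that 10*x0 + 40*y0 = 10

Step 3: Scale the particular solution.
Multiply by 70/10 = 7:
x = 7, y = 0

Step 4: Verify.
10*(7) + 40*(0) = 70 = 70 ✓

x = 7, y = 0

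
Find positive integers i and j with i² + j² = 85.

We need to find integers i, j > 0 such that i² + j² = 85.
Trying i = 2: j² = 85 - 2² = 85 - 4 = 81
j = 9
Check: 2² + 9² = 4 + 81 = 85 ✓

85 = 2² + 9²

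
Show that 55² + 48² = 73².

Compute a² + b²:
55² + 48² = 3025 + 2304 = 5329
Compute c²:
73² = 5329
Since 5329 = 5329, it is a Pythagorean triple.

Yes, it is a Pythagorean triple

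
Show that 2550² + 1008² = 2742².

Compute a² + b²:
2550² + 1008² = 6502500 + 1016064 = 7518564
Compute c²:
2742² = 7518564
Since 7518564 = 7518564, it is a Pythagorean triple.

Yes, it is a Pythagorean triple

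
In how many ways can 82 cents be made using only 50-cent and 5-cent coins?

We need non-negative integers (x, y) with 50x + 5y = 82.
For each x from 0 to 1, check if (82 - 50x) is a non-negative multiple of 5.
Solutions (x, y): none
Count: 0

0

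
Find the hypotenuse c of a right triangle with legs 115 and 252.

c² = a² + b² = 115² + 252² = 13225 + 63504 = 76729
c = 277

277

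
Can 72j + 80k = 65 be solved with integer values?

Step 1: Compute gcd(72, 80).
gcd(72, 80) = 8

Step 2: Check divisibility.
Does 8 divide 65? 65 = 8 x 8 + 1, so no.

By the theorem on linear Diophantine equations, 72j + 80k = 65 has integer solutions if and only if gcd(72, 80) divides 65. Since 8 does not divide 65, no solutions exist.

No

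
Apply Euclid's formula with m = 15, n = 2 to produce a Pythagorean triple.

a = m² - n² = 15² - 2² = 225 - 4 = 221
b = 2mn = 2·15·2 = 60
c = m² + n² = 225 + 4 = 229
Verify: 221² + 60² = 48841 + 3600 = 52441 = 229² ✓

(221, 60, 229)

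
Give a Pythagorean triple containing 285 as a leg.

We need the other leg and hypotenuse such that 285² + x² = c².
Take x = 880, c = 925: 285² + 880² = 81225 + 774400 = 855625 = 925² ✓
Triple: (285, 880, 925)

(285, 880, 925)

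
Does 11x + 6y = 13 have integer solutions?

Step 1: Compute gcd(11, 6).
gcd(11, 6) = 1

Step 2: Check divisibility.
Does 1 divide 13? 13 = 1 x 13, so yes.

By the theorem on linear Diophantine equations, 11x + 6y = 13 has integer solutions if and only if gcd(11, 6) divides 13. Since 1 | 13, solutions exist.

Yes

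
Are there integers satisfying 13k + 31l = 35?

Step 1: Compute gcd(13, 31).
gcd(13, 31) = 1

Step 2: Check divisibility.
Does 1 divide 35? 35 = 1 x 35, so yes.

By the theorem on linear Diophantine equations, 13k + 31l = 35 has integer solutions if and only if gcd(13, 31) divides 35. Since 1 | 35, solutions exist.

Yes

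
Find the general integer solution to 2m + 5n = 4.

Step 1: Compute gcd(2, 5) = 1.
Since 1 divides 4, solutions exist.

Step 2: Find a particular solution using extended Euclidean algorithm.
We get m₀ = -8, n₀ = 4.
Check: 2*-8 + 5*4 = 4 = 4 ✓

Step 3: Write the general solution.
m = -8 + (5/1)t = -8 + 5t
n = 4 - (2/1)t = 4 - 2t
for any integer t.

m = -8 + 5t, n = 4 - 2t for integer t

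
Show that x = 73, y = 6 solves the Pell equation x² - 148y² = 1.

Compute x² = 73² = 5329
Compute 148y² = 148·6² = 148·36 = 5328
x² - 148y² = 5329 - 5328 = 1
Since this equals 1, (73, 6) is a solution.

Yes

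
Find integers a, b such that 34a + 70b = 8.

Step 1: Check solvability.
gcd(34, 70) = 2
Since 2 divides 8, solutions exist.

Step 2: Apply extended Euclidean algorithm to find gcd.
We find integers such that 34*x0 + 70*y0 = 2

Step 3: Scale the particular solution.
Multiply by 8/2 = 4:
a = -8, b = 4

Step 4: Verify.
34*(-8) + 70*(4) = 8 = 8 ✓

a = -8, b = 4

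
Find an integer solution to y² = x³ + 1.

Try small integer x values and check whether x³ + 1 is a perfect square.
x = -1: x³ + 1 = -1³ + 1 = -1 + 1 = 0
Is 0 a perfect square? 0² = 0 ✓
So (x, y) = (-1, 0) is a solution.

x = -1, y = 0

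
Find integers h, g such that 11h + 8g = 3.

Step 1: Check solvability.
gcd(11, 8) = 1
Since 1 divides 3, solutions exist.

Step 2: Apply extended Euclidean algorithm to find gcd.
We find integers such that 11*x0 + 8*y0 = 1

Step 3: Scale the particular solution.
Multiply by 3/1 = 3:
h = 9, g = -12

Step 4: Verify.
11*(9) + 8*(-12) = 3 = 3 ✓

h = 9, g = -12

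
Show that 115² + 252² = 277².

Compute a² + b²:
115² + 252² = 13225 + 63504 = 76729
Compute c²:
277² = 76729
Since 76729 = 76729, it is a Pythagorean triple.

Yes, it is a Pythagorean triple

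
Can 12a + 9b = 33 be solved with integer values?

Step 1: Compute gcd(12, 9).
gcd(12, 9) = 3

Step 2: Check divisibility.
Does 3 divide 33? 33 = 3 x 11, so yes.

By the theorem on linear Diophantine equations, 12a + 9b = 33 has integer solutions if and only if gcd(12, 9) divides 33. Since 3 | 33, solutions exist.

Yes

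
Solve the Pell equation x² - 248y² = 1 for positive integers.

We seek the smallest positive integers (x, y) with x² - 248y² = 1, i.e., x² = 248y² + 1.
Try successive y values:
y = 1: x² = 248·1² + 1 = 249, not a perfect square
y = 2: x² = 248·2² + 1 = 993, not a perfect square
y = 3: x² = 248·3² + 1 = 2233, not a perfect square
... continuing the search (or via continued fractions) ...
y = 4: x² = 248·4² + 1 = 3969, x = 63 ✓

Verify: 63² - 248·4² = 3969 - 3968 = 1 ✓

x = 63, y = 4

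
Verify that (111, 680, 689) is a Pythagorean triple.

Compute a² + b²:
111² + 680² = 12321 + 462400 = 474721
Compute c²:
689² = 474721
Since 474721 = 474721, it is a Pythagorean triple.

Yes, it is a Pythagorean triple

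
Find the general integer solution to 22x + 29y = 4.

Step 1: Compute gcd(22, 29) = 1.
Since 1 divides 4, solutions exist.

Step 2: Find a particular solution using extended Euclidean algorithm.
We get x₀ = 16, y₀ = -12.
Check: 22*16 + 29*-12 = 4 = 4 ✓

Step 3: Write the general solution.
x = 16 + (29/1)t = 16 + 29t
y = -12 - (22/1)t = -12 - 22t
for any integer t.

x = 16 + 29t, y = -12 - 22t for integer t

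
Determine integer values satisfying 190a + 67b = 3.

Step 1: Check solvability.
gcd(190, 67) = 1
Since 1 divides 3, solutions exist.

Step 2: Apply extended Euclidean algorithm to find gcd.
We find integers such that 190*x0 + 67*y0 = 1

Step 3: Scale the particular solution.
Multiply by 3/1 = 3:
a = 18, b = -51

Step 4: Verify.
190*(18) + 67*(-51) = 3 = 3 ✓

a = 18, b = -51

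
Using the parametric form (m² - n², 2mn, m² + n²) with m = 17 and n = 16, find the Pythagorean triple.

a = m² - n² = 17² - 16² = 289 - 256 = 33
b = 2mn = 2·17·16 = 544
c = m² + n² = 289 + 256 = 545
Verify: 33² + 544² = 1089 + 295936 = 297025 = 545² ✓

(33, 544, 545)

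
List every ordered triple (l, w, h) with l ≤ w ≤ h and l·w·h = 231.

Iterate l from 1 to ⌊231^(1/3)⌋. For each l dividing 231, iterate w ≥ l with w dividing 231/l, and set h = 231/(l·w).
Triples found (5): (1×1×231), (1×3×77), (1×7×33), (1×11×21), (3×7×11)

(1×1×231), (1×3×77), (1×7×33), (1×11×21), (3×7×11)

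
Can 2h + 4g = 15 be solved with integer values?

Step 1: Compute gcd(2, 4).
gcd(2, 4) = 2

Step 2: Check divisibility.
Does 2 divide 15? 15 = 2 x 7 + 1, so no.

By the theorem on linear Diophantine equations, 2h + 4g = 15 has integer solutions if and only if gcd(2, 4) divides 15. Since 2 does not divide 15, no solutions exist.

No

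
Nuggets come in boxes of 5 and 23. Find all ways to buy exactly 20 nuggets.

We need non-negative integers (x, y) with 5x + 23y = 20.
For each x in 0..4, check if 20 - 5x is a non-negative multiple of 23.
x = 4: 23y = 0, y = 0 ✓

(4 boxes of 5, 0 boxes of 23)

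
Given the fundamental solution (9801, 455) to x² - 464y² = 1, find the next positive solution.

Solutions to x² - Dy² = 1 are generated by powers of (x₀ + y₀√D).
The next solution satisfies x₁ + y₁√464 = (x₀ + y₀√464)², giving:
x₁ = x₀² + 464y₀² = 9801² + 464·455² = 96059601 + 96059600 = 192119201
y₁ = 2x₀y₀ = 2·9801·455 = 8918910

Verify: 192119201² - 464·8918910² = 36909787392878401 - 36909787392878400 = 1 ✓

x = 192119201, y = 8918910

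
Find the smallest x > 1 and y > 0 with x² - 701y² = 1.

We seek the smallest positive integers (x, y) with x² - 701y² = 1, i.e., x² = 701y² + 1.
Try successive y values:
y = 1: x² = 701·1² + 1 = 702, not a perfect square
y = 2: x² = 701·2² + 1 = 2805, not a perfect square
y = 3: x² = 701·3² + 1 = 6310, not a perfect square
... continuing the search (or via continued fractions) ...
y = 10485980: x² = 701·10485980² + 1 = 77078999368840401, x = 277631049 ✓

Verify: 277631049² - 701·10485980² = 77078999368840401 - 77078999368840400 = 1 ✓

x = 277631049, y = 10485980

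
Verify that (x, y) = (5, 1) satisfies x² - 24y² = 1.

Compute x² = 5² = 25
Compute 24y² = 24·1² = 24·1 = 24
x² - 24y² = 25 - 24 = 1
Since this equals 1, (5, 1) is a solution.

Yes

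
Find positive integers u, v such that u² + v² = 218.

Search for u with 218 - u² a perfect square.
u = 7: 218 - 7² = 218 - 49 = 169 = 13² ✓
So u = 7, v = 13.

u = 7, v = 13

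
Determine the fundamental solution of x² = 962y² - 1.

We need x² = 962y² - 1. Try successive y:
y = 1: x² = 962·1² - 1 = 961 = 31² ✓
Check: 31² - 962·1² = 961 - 962 = -1 ✓

x = 31, y = 1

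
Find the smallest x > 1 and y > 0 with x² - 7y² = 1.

We seek the smallest positive integers (x, y) with x² - 7y² = 1, i.e., x² = 7y² + 1.
Try successive y values:
y = 1: x² = 7·1² + 1 = 8, not a perfect square
y = 2: x² = 7·2² + 1 = 29, not a perfect square
y = 3: x² = 7·3² + 1 = 64, x = 8 ✓

Verify: 8² - 7·3² = 64 - 63 = 1 ✓

x = 8, y = 3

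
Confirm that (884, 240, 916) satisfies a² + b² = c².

Compute a² + b² = 884² + 240² = 781456 + 57600 = 839056
Compute c² = 916² = 839056
Since 839056 = 839056, confirmed.

Yes, it is a Pythagorean triple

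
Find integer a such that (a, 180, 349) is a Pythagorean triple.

a² = c² - b² = 349² - 180² = 121801 - 32400 = 89401
a = sqrt(89401) = 299

299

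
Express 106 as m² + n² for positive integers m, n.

We need to find integers m, n > 0 such that m² + n² = 106.
Trying m = 5: n² = 106 - 5² = 106 - 25 = 81
n = 9
Check: 5² + 9² = 25 + 81 = 106 ✓

106 = 5² + 9²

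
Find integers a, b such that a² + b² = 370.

We need to find integers a, b > 0 such that a² + b² = 370.
Trying a = 3: b² = 370 - 3² = 370 - 9 = 361
b = 19
Check: 3² + 19² = 9 + 361 = 370 ✓

370 = 3² + 19²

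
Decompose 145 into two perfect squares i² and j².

We need to find integers i, j > 0 such that i² + j² = 145.
Trying i = 1: j² = 145 - 1² = 145 - 1 = 144
j = 12
Check: 1² + 12² = 1 + 144 = 145 ✓

145 = 1² + 12²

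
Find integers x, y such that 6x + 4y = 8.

Step 1: Check solvability.
gcd(6, 4) = 2
Since 2 divides 8, solutions exist.

Step 2: Apply extended Euclidean algorithm to find gcd.
We find integers such that 6*x0 + 4*y0 = 2

Step 3: Scale the particular solution.
Multiply by 8/2 = 4:
x = 4, y = -4

Step 4: Verify.
6*(4) + 4*(-4) = 8 = 8 ✓

x = 4, y = -4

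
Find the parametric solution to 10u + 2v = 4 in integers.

Step 1: Compute gcd(10, 2) = 2.
Since 2 divides 4, solutions exist.

Step 2: Find a particular solution using extended Euclidean algorithm.
We get u₀ = 0, v₀ = 2.
Check: 10*0 + 2*2 = 4 = 4 ✓

Step 3: Write the general solution.
u = 0 + (2/2)t = 0 + 1t
v = 2 - (10/2)t = 2 - 5t
for any integer t.

u = 0 + 1t, v = 2 - 5t for integer t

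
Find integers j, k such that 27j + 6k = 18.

Step 1: Check solvability.
gcd(27, 6) = 3
Since 3 divides 18, solutions exist.

Step 2: Apply extended Euclidean algorithm to find gcd.
We find integers such that 27*x0 + 6*y0 = 3

Step 3: Scale the particular solution.
Multiply by 18/3 = 6:
j = 6, k = -24

Step 4: Verify.
27*(6) + 6*(-24) = 18 = 18 ✓

j = 6, k = -24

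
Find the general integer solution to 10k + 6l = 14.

Step 1: Compute gcd(10, 6) = 2.
Since 2 divides 14, solutions exist.

Step 2: Find a particular solution using extended Euclidean algorithm.
We get k₀ = -7, l₀ = 14.
Check: 10*-7 + 6*14 = 14 = 14 ✓

Step 3: Write the general solution.
k = -7 + (6/2)t = -7 + 3t
l = 14 - (10/2)t = 14 - 5t
for any integer t.

k = -7 + 3t, l = 14 - 5t for integer t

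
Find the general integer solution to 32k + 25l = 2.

Step 1: Compute gcd(32, 25) = 1.
Since 1 divides 2, solutions exist.

Step 2: Find a particular solution using extended Euclidean algorithm.
We get k₀ = -14, l₀ = 18.
Check: 32*-14 + 25*18 = 2 = 2 ✓

Step 3: Write the general solution.
k = -14 + (25/1)t = -14 + 25t
l = 18 - (32/1)t = 18 - 32t
for any integer t.

k = -14 + 25t, l = 18 - 32t for integer t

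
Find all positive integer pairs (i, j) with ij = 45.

The positive divisors of 45 are: 1, 3, 5, 9, 15, 45.
Each divisor d gives the pair (d, 45/d):
(1, 45), (3, 15), (5, 9), (9, 5), (15, 3), (45, 1)

(1, 45), (3, 15), (5, 9), (9, 5), (15, 3), (45, 1)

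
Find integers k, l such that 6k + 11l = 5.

Step 1: Check solvability.
gcd(6, 11) = 1
Since 1 divides 5, solutions exist.

Step 2: Apply extended Euclidean algorithm to find gcd.
We find integers such that 6*x0 + 11*y0 = 1

Step 3: Scale the particular solution.
Multiply by 5/1 = 5:
k = 10, l = -5

Step 4: Verify.
6*(10) + 11*(-5) = 5 = 5 ✓

k = 10, l = -5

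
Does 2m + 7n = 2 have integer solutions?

Step 1: Compute gcd(2, 7).
gcd(2, 7) = 1

Step 2: Check divisibility.
Does 1 divide 2? 2 = 1 x 2, so yes.

By the theorem on linear Diophantine equations, 2m + 7n = 2 has integer solutions if and only if gcd(2, 7) divides 2. Since 1 | 2, solutions exist.

Yes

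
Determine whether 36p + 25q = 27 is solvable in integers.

Step 1: Compute gcd(36, 25).
gcd(36, 25) = 1

Step 2: Check divisibility.
Does 1 divide 27? 27 = 1 x 27, so yes.

By the theorem on linear Diophantine equations, 36p + 25q = 27 has integer solutions if and only if gcd(36, 25) divides 27. Since 1 | 27, solutions exist.

Yes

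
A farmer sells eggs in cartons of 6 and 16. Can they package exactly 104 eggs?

We need non-negative a, b with 6a + 16b = 104.
gcd(6, 16) = 2 divides 104.
Try a = 4: 16b = 104 - 24 = 80, so b = 5.
One way: 4 cartons of 6 and 5 cartons of 16.

Yes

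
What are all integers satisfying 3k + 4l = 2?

Step 1: Compute gcd(3, 4) = 1.
Since 1 divides 2, solutions exist.

Step 2: Find a particular solution using extended Euclidean algorithm.
We get k₀ = -2, l₀ = 2.
Check: 3*-2 + 4*2 = 2 = 2 ✓

Step 3: Write the general solution.
k = -2 + (4/1)t = -2 + 4t
l = 2 - (3/1)t = 2 - 3t
for any integer t.

k = -2 + 4t, l = 2 - 3t for integer t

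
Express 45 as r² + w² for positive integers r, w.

We need to find integers r, w > 0 such that r² + w² = 45.
Trying r = 3: w² = 45 - 3² = 45 - 9 = 36
w = 6
Check: 3² + 6² = 9 + 36 = 45 ✓

45 = 3² + 6²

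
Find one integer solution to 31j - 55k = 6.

Step 1: Check solvability.
gcd(31, 55) = 1
Since 1 divides 6, solutions exist.

Step 2: Apply extended Euclidean algorithm to find gcd.
We find integers such that 31*x0 + 55*y0 = 1

Step 3: Scale the particular solution.
Multiply by 6/1 = 6:
j = 96, k = 54

Step 4: Verify.
31*(96) - 55*(54) = 6 = 6 ✓

j = 96, k = 54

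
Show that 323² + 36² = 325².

Compute a² + b²:
323² + 36² = 104329 + 1296 = 105625
Compute c²:
325² = 105625
Since 105625 = 105625, it is a Pythagorean triple.

Yes, it is a Pythagorean triple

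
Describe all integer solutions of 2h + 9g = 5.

Step 1: Compute gcd(2, 9) = 1.
Since 1 divides 5, solutions exist.

Step 2: Find a particular solution using extended Euclidean algorithm.
We get h₀ = -20, g₀ = 5.
Check: 2*-20 + 9*5 = 5 = 5 ✓

Step 3: Write the general solution.
h = -20 + (9/1)t = -20 + 9t
g = 5 - (2/1)t = 5 - 2t
for any integer t.

h = -20 + 9t, g = 5 - 2t for integer t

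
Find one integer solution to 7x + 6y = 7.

Step 1: Check solvability.
gcd(7, 6) = 1
Since 1 divides 7, solutions exist.

Step 2: Apply extended Euclidean algorithm to find gcd.
We find integers such that 7*x0 + 6*y0 = 1

Step 3: Scale the particular solution.
Multiply by 7/1 = 7:
x = 7, y = -7

Step 4: Verify.
7*(7) + 6*(-7) = 7 = 7 ✓

x = 7, y = -7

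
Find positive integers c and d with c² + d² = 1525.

We need to find integers c, d > 0 such that c² + d² = 1525.
Trying c = 2: d² = 1525 - 2² = 1525 - 4 = 1521
d = 39
Check: 2² + 39² = 4 + 1521 = 1525 ✓

1525 = 2² + 39²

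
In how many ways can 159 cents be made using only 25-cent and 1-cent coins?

We need non-negative integers (x, y) with 25x + 1y = 159.
For each x from 0 to 6, check if (159 - 25x) is a non-negative multiple of 1.
Solutions (x, y): (0,159), (1,134), (2,109), (3,84), ...
Count: 7

7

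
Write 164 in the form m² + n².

We need to find integers m, n > 0 such that m² + n² = 164.
Trying m = 8: n² = 164 - 8² = 164 - 64 = 100
n = 10
Check: 8² + 10² = 64 + 100 = 164 ✓

164 = 8² + 10²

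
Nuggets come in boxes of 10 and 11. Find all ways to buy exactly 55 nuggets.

We need non-negative integers (x, y) with 10x + 11y = 55.
For each x in 0..5, check if 55 - 10x is a non-negative multiple of 11.
x = 0: 11y = 55, y = 5 ✓

(0 boxes of 10, 5 boxes of 11)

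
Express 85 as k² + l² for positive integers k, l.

We need to find integers k, l > 0 such that k² + l² = 85.
Trying k = 2: l² = 85 - 2² = 85 - 4 = 81
l = 9
Check: 2² + 9² = 4 + 81 = 85 ✓

85 = 2² + 9²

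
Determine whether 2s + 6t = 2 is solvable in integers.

Step 1: Compute gcd(2, 6).
gcd(2, 6) = 2

Step 2: Check divisibility.
Does 2 divide 2? 2 = 2 x 1, so yes.

By the theorem on linear Diophantine equations, 2s + 6t = 2 has integer solutions if and only if gcd(2, 6) divides 2. Since 2 | 2, solutions exist.

Yes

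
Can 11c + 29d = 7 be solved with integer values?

Step 1: Compute gcd(11, 29).
gcd(11, 29) = 1

Step 2: Check divisibility.
Does 1 divide 7? 7 = 1 x 7, so yes.

By the theorem on linear Diophantine equations, 11c + 29d = 7 has integer solutions if and only if gcd(11, 29) divides 7. Since 1 | 7, solutions exist.

Yes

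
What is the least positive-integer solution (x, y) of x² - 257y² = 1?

We seek the smallest positive integers (x, y) with x² - 257y² = 1, i.e., x² = 257y² + 1.
Try successive y values:
y = 1: x² = 257·1² + 1 = 258, not a perfect square
y = 2: x² = 257·2² + 1 = 1029, not a perfect square
y = 3: x² = 257·3² + 1 = 2314, not a perfect square
... continuing the search (or via continued fractions) ...
y = 32: x² = 257·32² + 1 = 263169, x = 513 ✓

Verify: 513² - 257·32² = 263169 - 263168 = 1 ✓

x = 513, y = 32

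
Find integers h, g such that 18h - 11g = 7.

Step 1: Check solvability.
gcd(18, 11) = 1
Since 1 divides 7, solutions exist.

Step 2: Apply extended Euclidean algorithm to find gcd.
We find integers such that 18*x0 + 11*y0 = 1

Step 3: Scale the particular solution.
Multiply by 7/1 = 7:
h = -21, g = -35

Step 4: Verify.
18*(-21) - 11*(-35) = 7 = 7 ✓

h = -21, g = -35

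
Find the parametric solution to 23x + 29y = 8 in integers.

Step 1: Compute gcd(23, 29) = 1.
Since 1 divides 8, solutions exist.

Step 2: Find a particular solution using extended Euclidean algorithm.
We get x₀ = -40, y₀ = 32.
Check: 23*-40 + 29*32 = 8 = 8 ✓

Step 3: Write the general solution.
x = -40 + (29/1)t = -40 + 29t
y = 32 - (23/1)t = 32 - 23t
for any integer t.

x = -40 + 29t, y = 32 - 23t for integer t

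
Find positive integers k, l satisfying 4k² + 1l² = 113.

Try small values of k and check whether (113 - 4k²)/1 is a perfect square.
k = 4: 4·4² = 64, so 1l² = 113 - 64 = 49, giving l² = 49, l = 7.
Check: 4·4² + 1·7² = 64 + 49 = 113 ✓

k = 4, l = 7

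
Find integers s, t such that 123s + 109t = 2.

Step 1: Check solvability.
gcd(123, 109) = 1
Since 1 divides 2, solutions exist.

Step 2: Apply extended Euclidean algorithm to find gcd.
We find integers such that 123*x0 + 109*y0 = 1

Step 3: Scale the particular solution.
Multiply by 2/1 = 2:
s = 78, t = -88

Step 4: Verify.
123*(78) + 109*(-88) = 2 = 2 ✓

s = 78, t = -88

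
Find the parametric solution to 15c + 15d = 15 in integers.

Step 1: Compute gcd(15, 15) = 15.
Since 15 divides 15, solutions exist.

Step 2: Find a particular solution using extended Euclidean algorithm.
We get c₀ = 0, d₀ = 1.
Check: 15*0 + 15*1 = 15 = 15 ✓

Step 3: Write the general solution.
c = 0 + (15/15)t = 0 + 1t
d = 1 - (15/15)t = 1 - 1t
for any integer t.

c = 0 + 1t, d = 1 - 1t for integer t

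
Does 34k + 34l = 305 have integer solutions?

Step 1: Compute gcd(34, 34).
gcd(34, 34) = 34

Step 2: Check divisibility.
Does 34 divide 305? 305 = 34 x 8 + 33, so no.

By the theorem on linear Diophantine equations, 34k + 34l = 305 has integer solutions if and only if gcd(34, 34) divides 305. Since 34 does not divide 305, no solutions exist.

No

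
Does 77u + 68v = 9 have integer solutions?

Step 1: Compute gcd(77, 68).
gcd(77, 68) = 1

Step 2: Check divisibility.
Does 1 divide 9? 9 = 1 x 9, so yes.

By the theorem on linear Diophantine equations, 77u + 68v = 9 has integer solutions if and only if gcd(77, 68) divides 9. Since 1 | 9, solutions exist.

Yes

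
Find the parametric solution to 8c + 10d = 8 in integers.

Step 1: Compute gcd(8, 10) = 2.
Since 2 divides 8, solutions exist.

Step 2: Find a particular solution using extended Euclidean algorithm.
We get c₀ = -4, d₀ = 4.
Check: 8*-4 + 10*4 = 8 = 8 ✓

Step 3: Write the general solution.
c = -4 + (10/2)t = -4 + 5t
d = 4 - (8/2)t = 4 - 4t
for any integer t.

c = -4 + 5t, d = 4 - 4t for integer t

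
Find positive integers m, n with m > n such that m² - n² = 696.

Factor: m² - n² = (m+n)(m-n) = 696.
We need two factors of 696 with the same parity.
Use m+n = 348 and m-n = 2 (product 348·2 = 696).
Adding: 2m = 350, so m = 175.
Subtracting: 2n = 346, so n = 173.
Check: 175² - 173² = 30625 - 29929 = 696 ✓

m = 175, n = 173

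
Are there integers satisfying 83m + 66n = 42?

Step 1: Compute gcd(83, 66).
gcd(83, 66) = 1

Step 2: Check divisibility.
Does 1 divide 42? 42 = 1 x 42, so yes.

By the theorem on linear Diophantine equations, 83m + 66n = 42 has integer solutions if and only if gcd(83, 66) divides 42. Since 1 | 42, solutions exist.

Yes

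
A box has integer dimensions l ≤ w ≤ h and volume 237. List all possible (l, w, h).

Iterate l from 1 to ⌊237^(1/3)⌋. For each l dividing 237, iterate w ≥ l with w dividing 237/l, and set h = 237/(l·w).
Triples found (2): (1×1×237), (1×3×79)

(1×1×237), (1×3×79)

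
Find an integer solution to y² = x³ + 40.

Try small integer x values and check whether x³ + 40 is a perfect square.
x = 6: x³ + 40 = 6³ + 40 = 216 + 40 = 256
Is 256 a perfect square? 16² = 256 ✓
So (x, y) = (6, -16) is a solution.

x = 6, y = -16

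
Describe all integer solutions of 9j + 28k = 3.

Step 1: Compute gcd(9, 28) = 1.
Since 1 divides 3, solutions exist.

Step 2: Find a particular solution using extended Euclidean algorithm.
We get j₀ = -9, k₀ = 3.
Check: 9*-9 + 28*3 = 3 = 3 ✓

Step 3: Write the general solution.
j = -9 + (28/1)t = -9 + 28t
k = 3 - (9/1)t = 3 - 9t
for any integer t.

j = -9 + 28t, k = 3 - 9t for integer t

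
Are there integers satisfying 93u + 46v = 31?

Step 1: Compute gcd(93, 46).
gcd(93, 46) = 1

Step 2: Check divisibility.
Does 1 divide 31? 31 = 1 x 31, so yes.

By the theorem on linear Diophantine equations, 93u + 46v = 31 has integer solutions if and only if gcd(93, 46) divides 31. Since 1 | 31, solutions exist.

Yes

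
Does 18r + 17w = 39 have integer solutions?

Step 1: Compute gcd(18, 17).
gcd(18, 17) = 1

Step 2: Check divisibility.
Does 1 divide 39? 39 = 1 x 39, so yes.

By the theorem on linear Diophantine equations, 18r + 17w = 39 has integer solutions if and only if gcd(18, 17) divides 39. Since 1 | 39, solutions exist.

Yes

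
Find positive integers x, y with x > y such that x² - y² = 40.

Factor: x² - y² = (x+y)(x-y) = 40.
We need two factors of 40 with the same parity.
Use x+y = 20 and x-y = 2 (product 20·2 = 40).
Adding: 2x = 22, so x = 11.
Subtracting: 2y = 18, so y = 9.
Check: 11² - 9² = 121 - 81 = 40 ✓

x = 11, y = 9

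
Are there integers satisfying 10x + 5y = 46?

Step 1: Compute gcd(10, 5).
gcd(10, 5) = 5

Step 2: Check divisibility.
Does 5 divide 46? 46 = 5 x 9 + 1, so no.

By the theorem on linear Diophantine equations, 10x + 5y = 46 has integer solutions if and only if gcd(10, 5) divides 46. Since 5 does not divide 46, no solutions exist.

No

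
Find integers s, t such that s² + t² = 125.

We need to find integers s, t > 0 such that s² + t² = 125.
Trying s = 2: t² = 125 - 2² = 125 - 4 = 121
t = 11
Check: 2² + 11² = 4 + 121 = 125 ✓

125 = 2² + 11²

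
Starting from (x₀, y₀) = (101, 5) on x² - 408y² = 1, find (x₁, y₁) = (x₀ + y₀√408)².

Solutions to x² - Dy² = 1 are generated by powers of (x₀ + y₀√D).
The next solution satisfies x₁ + y₁√408 = (x₀ + y₀√408)², giving:
x₁ = x₀² + 408y₀² = 101² + 408·5² = 10201 + 10200 = 20401
y₁ = 2x₀y₀ = 2·101·5 = 1010

Verify: 20401² - 408·1010² = 416200801 - 416200800 = 1 ✓

x = 20401, y = 1010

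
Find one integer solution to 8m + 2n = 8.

Step 1: Check solvability.
gcd(8, 2) = 2
Since 2 divides 8, solutions exist.

Step 2: Apply extended Euclidean algorithm to find gcd.
We find integers such that 8*x0 + 2*y0 = 2

Step 3: Scale the particular solution.
Multiply by 8/2 = 4:
m = 0, n = 4

Step 4: Verify.
8*(0) + 2*(4) = 8 = 8 ✓

m = 0, n = 4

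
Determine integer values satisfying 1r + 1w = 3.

Step 1: Check solvability.
gcd(1, 1) = 1
Since 1 divides 3, solutions exist.

Step 2: Apply extended Euclidean algorithm to find gcd.
We find integers such that 1*x0 + 1*y0 = 1

Step 3: Scale the particular solution.
Multiply by 3/1 = 3:
r = 0, w = 3

Step 4: Verify.
1*(0) + 1*(3) = 3 = 3 ✓

r = 0, w = 3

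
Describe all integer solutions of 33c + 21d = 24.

Step 1: Compute gcd(33, 21) = 3.
Since 3 divides 24, solutions exist.

Step 2: Find a particular solution using extended Euclidean algorithm.
We get c₀ = 16, d₀ = -24.
Check: 33*16 + 21*-24 = 24 = 24 ✓

Step 3: Write the general solution.
c = 16 + (21/3)t = 16 + 7t
d = -24 - (33/3)t = -24 - 11t
for any integer t.

c = 16 + 7t, d = -24 - 11t for integer t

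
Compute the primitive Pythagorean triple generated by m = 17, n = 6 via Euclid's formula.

a = m² - n² = 17² - 6² = 289 - 36 = 253
b = 2mn = 2·17·6 = 204
c = m² + n² = 289 + 36 = 325
Verify: 253² + 204² = 64009 + 41616 = 105625 = 325² ✓

(253, 204, 325)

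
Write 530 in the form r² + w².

We need to find integers r, w > 0 such that r² + w² = 530.
Trying r = 1: w² = 530 - 1² = 530 - 1 = 529
w = 23
Check: 1² + 23² = 1 + 529 = 530 ✓

530 = 1² + 23²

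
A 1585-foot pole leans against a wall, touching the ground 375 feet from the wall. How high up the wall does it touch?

The ladder, wall, and ground form a right triangle with hypotenuse 1585 and one leg 375.
By the Pythagorean theorem: h² = 1585² - 375² = 2512225 - 140625 = 2371600
h = √2371600 = 1540 feet

1540 feet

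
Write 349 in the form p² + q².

We need to find integers p, q > 0 such that p² + q² = 349.
Trying p = 5: q² = 349 - 5² = 349 - 25 = 324
q = 18
Check: 5² + 18² = 25 + 324 = 349 ✓

349 = 5² + 18²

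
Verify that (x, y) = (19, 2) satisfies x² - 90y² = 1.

Compute x² = 19² = 361
Compute 90y² = 90·2² = 90·4 = 360
x² - 90y² = 361 - 360 = 1
Since this equals 1, (19, 2) is a solution.

Yes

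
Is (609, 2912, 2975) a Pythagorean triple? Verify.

Compute a² + b² = 609² + 2912² = 370881 + 8479744 = 8850625
Compute c² = 2975² = 8850625
Since 8850625 = 8850625, confirmed.

Yes, it is a Pythagorean triple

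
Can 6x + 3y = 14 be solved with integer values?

Step 1: Compute gcd(6, 3).
gcd(6, 3) = 3

Step 2: Check divisibility.
Does 3 divide 14? 14 = 3 x 4 + 2, so no.

By the theorem on linear Diophantine equations, 6x + 3y = 14 has integer solutions if and only if gcd(6, 3) divides 14. Since 3 does not divide 14, no solutions exist.

No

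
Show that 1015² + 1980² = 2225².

Compute a² + b²:
1015² + 1980² = 1030225 + 3920400 = 4950625
Compute c²:
2225² = 4950625
Since 4950625 = 4950625, it is a Pythagorean triple.

Yes, it is a Pythagorean triple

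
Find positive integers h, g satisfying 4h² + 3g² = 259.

Try small values of h and check whether (259 - 4h²)/3 is a perfect square.
h = 2: 4·2² = 16, so 3g² = 259 - 16 = 243, giving g² = 81, g = 9.
Check: 4·2² + 3·9² = 16 + 243 = 259 ✓

h = 2, g = 9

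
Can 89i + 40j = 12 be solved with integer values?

Step 1: Compute gcd(89, 40).
gcd(89, 40) = 1

Step 2: Check divisibility.
Does 1 divide 12? 12 = 1 x 12, so yes.

By the theorem on linear Diophantine equations, 89i + 40j = 12 has integer solutions if and only if gcd(89, 40) divides 12. Since 1 | 12, solutions exist.

Yes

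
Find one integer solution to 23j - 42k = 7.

Step 1: Check solvability.
gcd(23, 42) = 1
Since 1 divides 7, solutions exist.

Step 2: Apply extended Euclidean algorithm to find gcd.
We find integers such that 23*x0 + 42*y0 = 1

Step 3: Scale the particular solution.
Multiply by 7/1 = 7:
j = 77, k = 42

Step 4: Verify.
23*(77) - 42*(42) = 7 = 7 ✓

j = 77, k = 42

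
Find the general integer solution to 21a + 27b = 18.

Step 1: Compute gcd(21, 27) = 3.
Since 3 divides 18, solutions exist.

Step 2: Find a particular solution using extended Euclidean algorithm.
We get a₀ = 24, b₀ = -18.
Check: 21*24 + 27*-18 = 18 = 18 ✓

Step 3: Write the general solution.
a = 24 + (27/3)t = 24 + 9t
b = -18 - (21/3)t = -18 - 7t
for any integer t.

a = 24 + 9t, b = -18 - 7t for integer t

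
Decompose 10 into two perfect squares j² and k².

We need to find integers j, k > 0 such that j² + k² = 10.
Trying j = 1: k² = 10 - 1² = 10 - 1 = 9
k = 3
Check: 1² + 3² = 1 + 9 = 10 ✓

10 = 1² + 3²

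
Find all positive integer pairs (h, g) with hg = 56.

The positive divisors of 56 are: 1, 2, 4, 7, 8, 14, 28, 56.
Each divisor d gives the pair (d, 56/d):
(1, 56), (2, 28), (4, 14), (7, 8), (8, 7), (14, 4), (28, 2), (56, 1)

(1, 56), (2, 28), (4, 14), (7, 8), (8, 7), (14, 4), (28, 2), (56, 1)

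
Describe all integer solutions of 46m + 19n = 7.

Step 1: Compute gcd(46, 19) = 1.
Since 1 divides 7, solutions exist.

Step 2: Find a particular solution using extended Euclidean algorithm.
We get m₀ = -49, n₀ = 119.
Check: 46*-49 + 19*119 = 7 = 7 ✓

Step 3: Write the general solution.
m = -49 + (19/1)t = -49 + 19t
n = 119 - (46/1)t = 119 - 46t
for any integer t.

m = -49 + 19t, n = 119 - 46t for integer t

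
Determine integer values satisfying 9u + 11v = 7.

Step 1: Check solvability.
gcd(9, 11) = 1
Since 1 divides 7, solutions exist.

Step 2: Apply extended Euclidean algorithm to find gcd.
We find integers such that 9*x0 + 11*y0 = 1

Step 3: Scale the particular solution.
Multiply by 7/1 = 7:
u = 35, v = -28

Step 4: Verify.
9*(35) + 11*(-28) = 7 = 7 ✓

u = 35, v = -28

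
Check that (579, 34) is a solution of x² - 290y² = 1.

Compute x² = 579² = 335241
Compute 290y² = 290·34² = 290·1156 = 335240
x² - 290y² = 335241 - 335240 = 1
Since this equals 1, (579, 34) is a solution.

Yes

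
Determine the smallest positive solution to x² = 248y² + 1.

We seek the smallest positive integers (x, y) with x² - 248y² = 1, i.e., x² = 248y² + 1.
Try successive y values:
y = 1: x² = 248·1² + 1 = 249, not a perfect square
y = 2: x² = 248·2² + 1 = 993, not a perfect square
y = 3: x² = 248·3² + 1 = 2233, not a perfect square
... continuing the search (or via continued fractions) ...
y = 4: x² = 248·4² + 1 = 3969, x = 63 ✓

Verify: 63² - 248·4² = 3969 - 3968 = 1 ✓

x = 63, y = 4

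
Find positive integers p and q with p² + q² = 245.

We need to find integers p, q > 0 such that p² + q² = 245.
Trying p = 7: q² = 245 - 7² = 245 - 49 = 196
q = 14
Check: 7² + 14² = 49 + 196 = 245 ✓

245 = 7² + 14²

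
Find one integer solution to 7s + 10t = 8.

Step 1: Check solvability.
gcd(7, 10) = 1
Since 1 divides 8, solutions exist.

Step 2: Apply extended Euclidean algorithm to find gcd.
We find integers such that 7*x0 + 10*y0 = 1

Step 3: Scale the particular solution.
Multiply by 8/1 = 8:
s = 24, t = -16

Step 4: Verify.
7*(24) + 10*(-16) = 8 = 8 ✓

s = 24, t = -16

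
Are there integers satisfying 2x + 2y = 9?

Step 1: Compute gcd(2, 2).
gcd(2, 2) = 2

Step 2: Check divisibility.
Does 2 divide 9? 9 = 2 x 4 + 1, so no.

By the theorem on linear Diophantine equations, 2x + 2y = 9 has integer solutions if and only if gcd(2, 2) divides 9. Since 2 does not divide 9, no solutions exist.

No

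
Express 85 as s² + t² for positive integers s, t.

We need to find integers s, t > 0 such that s² + t² = 85.
Trying s = 2: t² = 85 - 2² = 85 - 4 = 81
t = 9
Check: 2² + 9² = 4 + 81 = 85 ✓

85 = 2² + 9²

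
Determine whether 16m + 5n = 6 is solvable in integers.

Step 1: Compute gcd(16, 5).
gcd(16, 5) = 1

Step 2: Check divisibility.
Does 1 divide 6? 6 = 1 x 6, so yes.

By the theorem on linear Diophantine equations, 16m + 5n = 6 has integer solutions if and only if gcd(16, 5) divides 6. Since 1 | 6, solutions exist.

Yes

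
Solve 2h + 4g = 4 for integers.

Step 1: Check solvability.
gcd(2, 4) = 2
Since 2 divides 4, solutions exist.

Step 2: Apply extended Euclidean algorithm to find gcd.
We find integers such that 2*x0 + 4*y0 = 2

Step 3: Scale the particular solution.
Multiply by 4/2 = 2:
h = 2, g = 0

Step 4: Verify.
2*(2) + 4*(0) = 4 = 4 ✓

h = 2, g = 0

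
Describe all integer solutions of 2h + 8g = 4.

Step 1: Compute gcd(2, 8) = 2.
Since 2 divides 4, solutions exist.

Step 2: Find a particular solution using extended Euclidean algorithm.
We get h₀ = 2, g₀ = 0.
Check: 2*2 + 8*0 = 4 = 4 ✓

Step 3: Write the general solution.
h = 2 + (8/2)t = 2 + 4t
g = 0 - (2/2)t = 0 - 1t
for any integer t.

h = 2 + 4t, g = 0 - 1t for integer t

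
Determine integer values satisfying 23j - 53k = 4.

Step 1: Check solvability.
gcd(23, 53) = 1
Since 1 divides 4, solutions exist.

Step 2: Apply extended Euclidean algorithm to find gcd.
We find integers such that 23*x0 + 53*y0 = 1

Step 3: Scale the particular solution.
Multiply by 4/1 = 4:
j = -92, k = -40

Step 4: Verify.
23*(-92) - 53*(-40) = 4 = 4 ✓

j = -92, k = -40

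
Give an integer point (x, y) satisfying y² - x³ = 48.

Try small integer x values and check whether x³ + 48 is a perfect square.
x = 1: x³ + 48 = 1³ + 48 = 1 + 48 = 49
Is 49 a perfect square? 7² = 49 ✓
So (x, y) = (1, 7) is a solution.

x = 1, y = 7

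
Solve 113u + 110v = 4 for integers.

Step 1: Check solvability.
gcd(113, 110) = 1
Since 1 divides 4, solutions exist.

Step 2: Apply extended Euclidean algorithm to find gcd.
We find integers such that 113*x0 + 110*y0 = 1

Step 3: Scale the particular solution.
Multiply by 4/1 = 4:
u = 148, v = -152

Step 4: Verify.
113*(148) + 110*(-152) = 4 = 4 ✓

u = 148, v = -152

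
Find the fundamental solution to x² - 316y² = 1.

We seek the smallest positive integers (x, y) with x² - 316y² = 1, i.e., x² = 316y² + 1.
Try successive y values:
y = 1: x² = 316·1² + 1 = 317, not a perfect square
y = 2: x² = 316·2² + 1 = 1265, not a perfect square
y = 3: x² = 316·3² + 1 = 2845, not a perfect square
... continuing the search (or via continued fractions) ...
y = 720: x² = 316·720² + 1 = 163814401, x = 12799 ✓

Verify: 12799² - 316·720² = 163814401 - 163814400 = 1 ✓

x = 12799, y = 720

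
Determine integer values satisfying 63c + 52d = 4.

Step 1: Check solvability.
gcd(63, 52) = 1
Since 1 divides 4, solutions exist.

Step 2: Apply extended Euclidean algorithm to find gcd.
We find integers such that 63*x0 + 52*y0 = 1

Step 3: Scale the particular solution.
Multiply by 4/1 = 4:
c = 76, d = -92

Step 4: Verify.
63*(76) + 52*(-92) = 4 = 4 ✓

c = 76, d = -92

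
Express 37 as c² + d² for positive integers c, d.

We need to find integers c, d > 0 such that c² + d² = 37.
Trying c = 1: d² = 37 - 1² = 37 - 1 = 36
d = 6
Check: 1² + 6² = 1 + 36 = 37 ✓

37 = 1² + 6²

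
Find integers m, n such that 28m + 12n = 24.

Step 1: Check solvability.
gcd(28, 12) = 4
Since 4 divides 24, solutions exist.

Step 2: Apply extended Euclidean algorithm to find gcd.
We find integers such that 28*x0 + 12*y0 = 4

Step 3: Scale the particular solution.
Multiply by 24/4 = 6:
m = 6, n = -12

Step 4: Verify.
28*(6) + 12*(-12) = 24 = 24 ✓

m = 6, n = -12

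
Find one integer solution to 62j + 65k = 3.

Step 1: Check solvability.
gcd(62, 65) = 1
Since 1 divides 3, solutions exist.

Step 2: Apply extended Euclidean algorithm to find gcd.
We find integers such that 62*x0 + 65*y0 = 1

Step 3: Scale the particular solution.
Multiply by 3/1 = 3:
j = -66, k = 63

Step 4: Verify.
62*(-66) + 65*(63) = 3 = 3 ✓

j = -66, k = 63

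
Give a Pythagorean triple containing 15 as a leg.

We need the other leg and hypotenuse such that 15² + x² = c².
Take x = 112, c = 113: 15² + 112² = 225 + 12544 = 12769 = 113² ✓
Triple: (15, 112, 113)

(15, 112, 113)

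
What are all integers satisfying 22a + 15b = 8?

Step 1: Compute gcd(22, 15) = 1.
Since 1 divides 8, solutions exist.

Step 2: Find a particular solution using extended Euclidean algorithm.
We get a₀ = -16, b₀ = 24.
Check: 22*-16 + 15*24 = 8 = 8 ✓

Step 3: Write the general solution.
a = -16 + (15/1)t = -16 + 15t
b = 24 - (22/1)t = 24 - 22t
for any integer t.

a = -16 + 15t, b = 24 - 22t for integer t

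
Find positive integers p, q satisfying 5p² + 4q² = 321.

Try small values of p and check whether (321 - 5p²)/4 is a perfect square.
p = 5: 5·5² = 125, so 4q² = 321 - 125 = 196, giving q² = 49, q = 7.
Check: 5·5² + 4·7² = 125 + 196 = 321 ✓

p = 5, q = 7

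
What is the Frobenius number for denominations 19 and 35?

For two coprime denominations a and b, the Frobenius number (largest value not representable as a non-negative combination) is ab - a - b.
Here gcd(19, 35) = 1, so they are coprime.
F(19, 35) = 19·35 - 19 - 35 = 665 - 54 = 611

611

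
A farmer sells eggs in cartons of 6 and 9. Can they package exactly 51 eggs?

We need non-negative a, b with 6a + 9b = 51.
gcd(6, 9) = 3 divides 51.
Try a = 1: 9b = 51 - 6 = 45, so b = 5.
One way: 1 cartons of 6 and 5 cartons of 9.

Yes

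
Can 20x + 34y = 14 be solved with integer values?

Step 1: Compute gcd(20, 34).
gcd(20, 34) = 2

Step 2: Check divisibility.
Does 2 divide 14? 14 = 2 x 7, so yes.

By the theorem on linear Diophantine equations, 20x + 34y = 14 has integer solutions if and only if gcd(20, 34) divides 14. Since 2 | 14, solutions exist.

Yes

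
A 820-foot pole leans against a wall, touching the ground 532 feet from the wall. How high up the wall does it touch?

The ladder, wall, and ground form a right triangle with hypotenuse 820 and one leg 532.
By the Pythagorean theorem: h² = 820² - 532² = 672400 - 283024 = 389376
h = √389376 = 624 feet

624 feet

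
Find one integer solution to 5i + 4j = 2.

Step 1: Check solvability.
gcd(5, 4) = 1
Since 1 divides 2, solutions exist.

Step 2: Apply extended Euclidean algorithm to find gcd.
We find integers such that 5*x0 + 4*y0 = 1

Step 3: Scale the particular solution.
Multiply by 2/1 = 2:
i = 2, j = -2

Step 4: Verify.
5*(2) + 4*(-2) = 2 = 2 ✓

i = 2, j = -2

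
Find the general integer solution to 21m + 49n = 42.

Step 1: Compute gcd(21, 49) = 7.
Since 7 divides 42, solutions exist.

Step 2: Find a particular solution using extended Euclidean algorithm.
We get m₀ = -12, n₀ = 6.
Check: 21*-12 + 49*6 = 42 = 42 ✓

Step 3: Write the general solution.
m = -12 + (49/7)t = -12 + 7t
n = 6 - (21/7)t = 6 - 3t
for any integer t.

m = -12 + 7t, n = 6 - 3t for integer t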